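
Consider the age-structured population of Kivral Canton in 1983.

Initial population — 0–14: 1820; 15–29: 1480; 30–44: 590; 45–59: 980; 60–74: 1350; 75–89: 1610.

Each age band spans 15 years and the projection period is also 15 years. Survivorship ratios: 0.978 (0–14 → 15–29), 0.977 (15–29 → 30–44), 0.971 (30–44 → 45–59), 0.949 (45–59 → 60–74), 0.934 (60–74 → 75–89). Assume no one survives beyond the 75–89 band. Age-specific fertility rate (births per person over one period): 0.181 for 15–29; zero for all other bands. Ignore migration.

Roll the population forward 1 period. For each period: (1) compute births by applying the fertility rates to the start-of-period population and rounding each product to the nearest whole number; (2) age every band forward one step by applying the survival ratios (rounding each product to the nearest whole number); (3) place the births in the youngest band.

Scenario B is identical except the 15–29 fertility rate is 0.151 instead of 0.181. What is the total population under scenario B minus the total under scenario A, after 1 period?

After projecting period 1:
Births: 1480 × 0.181 = 268
15–29: 1820 × 0.978 = 1780
30–44: 1480 × 0.977 = 1446
45–59: 590 × 0.971 = 573
60–74: 980 × 0.949 = 930
75–89: 1350 × 0.934 = 1261
Giving 268 / 1780 / 1446 / 573 / 930 / 1261.
Scenario A total after 1 period: 6258
Scenario B projection —
After projecting period 1:
Births: 1480 × 0.151 = 223
15–29: 1820 × 0.978 = 1780
30–44: 1480 × 0.977 = 1446
45–59: 590 × 0.971 = 573
60–74: 980 × 0.949 = 930
75–89: 1350 × 0.934 = 1261
Giving 223 / 1780 / 1446 / 573 / 930 / 1261.
Scenario B total after 1 period: 6213
Difference B − A = 6213 − 6258 = -45

-45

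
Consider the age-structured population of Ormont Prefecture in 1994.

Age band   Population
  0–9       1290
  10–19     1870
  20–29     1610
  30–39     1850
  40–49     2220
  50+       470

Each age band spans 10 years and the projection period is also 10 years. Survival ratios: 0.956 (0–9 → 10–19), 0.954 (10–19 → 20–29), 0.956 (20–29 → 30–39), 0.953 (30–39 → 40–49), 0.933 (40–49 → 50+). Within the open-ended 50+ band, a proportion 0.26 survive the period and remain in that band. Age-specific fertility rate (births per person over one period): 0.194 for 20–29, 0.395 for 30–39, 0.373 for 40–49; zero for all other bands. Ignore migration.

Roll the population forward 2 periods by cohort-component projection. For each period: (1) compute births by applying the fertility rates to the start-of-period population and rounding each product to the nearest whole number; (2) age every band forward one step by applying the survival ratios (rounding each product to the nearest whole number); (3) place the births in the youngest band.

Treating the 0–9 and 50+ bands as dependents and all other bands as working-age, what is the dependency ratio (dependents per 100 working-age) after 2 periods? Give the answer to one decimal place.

Period 1:
Births: 1610 × 0.194 = 312 ; 1850 × 0.395 = 731 ; 2220 × 0.373 = 828 → 1871
10–19: 1290 × 0.956 = 1233
20–29: 1870 × 0.954 = 1784
30–39: 1610 × 0.956 = 1539
40–49: 1850 × 0.953 = 1763
50+: 2220 × 0.933 + 470 × 0.26 = 2071 + 122 = 2193
End of period: [1871, 1233, 1784, 1539, 1763, 2193]
Period 2:
Births: 1784 × 0.194 = 346 ; 1539 × 0.395 = 608 ; 1763 × 0.373 = 658 → 1612
10–19: 1871 × 0.956 = 1789
20–29: 1233 × 0.954 = 1176
30–39: 1784 × 0.956 = 1706
40–49: 1539 × 0.953 = 1467
50+: 1763 × 0.933 + 2193 × 0.26 = 1645 + 570 = 2215
End of period: [1612, 1789, 1176, 1706, 1467, 2215]
Dependents (band 0–9 + band 50+) = 1612 + 2215 = 3827; working-age = 6138; ratio = 3827/6138 × 100 = 62.3

62.3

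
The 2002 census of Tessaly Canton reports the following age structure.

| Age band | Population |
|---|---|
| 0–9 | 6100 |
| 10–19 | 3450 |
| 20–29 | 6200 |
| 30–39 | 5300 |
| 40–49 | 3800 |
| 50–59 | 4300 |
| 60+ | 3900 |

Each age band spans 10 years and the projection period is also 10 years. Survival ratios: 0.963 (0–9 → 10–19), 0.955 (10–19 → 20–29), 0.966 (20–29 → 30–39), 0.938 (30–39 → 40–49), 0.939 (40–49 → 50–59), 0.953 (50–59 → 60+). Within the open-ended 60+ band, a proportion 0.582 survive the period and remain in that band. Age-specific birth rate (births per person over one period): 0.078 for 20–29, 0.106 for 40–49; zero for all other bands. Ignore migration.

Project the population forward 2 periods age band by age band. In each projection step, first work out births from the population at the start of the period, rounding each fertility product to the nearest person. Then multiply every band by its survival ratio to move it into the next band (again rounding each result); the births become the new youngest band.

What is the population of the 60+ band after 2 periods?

7106

— Period 1 —
Births: 6200 × 0.078 = 484, 3800 × 0.106 = 403 → total 887
10–19: 6100 × 0.963 = 5874
20–29: 3450 × 0.955 = 3295
30–39: 6200 × 0.966 = 5989
40–49: 5300 × 0.938 = 4971
50–59: 3800 × 0.939 = 3568
60+: 4300 × 0.953 + 3900 × 0.582 = 4098 + 2270 = 6368
Giving 887 / 5874 / 3295 / 5989 / 4971 / 3568 / 6368.
— Period 2 —
Births: 3295 × 0.078 = 257, 4971 × 0.106 = 527 → total 784
10–19: 887 × 0.963 = 854
20–29: 5874 × 0.955 = 5610
30–39: 3295 × 0.966 = 3183
40–49: 5989 × 0.938 = 5618
50–59: 4971 × 0.939 = 4668
60+: 3568 × 0.953 + 6368 × 0.582 = 3400 + 3706 = 7106
Giving 784 / 854 / 5610 / 3183 / 5618 / 4668 / 7106.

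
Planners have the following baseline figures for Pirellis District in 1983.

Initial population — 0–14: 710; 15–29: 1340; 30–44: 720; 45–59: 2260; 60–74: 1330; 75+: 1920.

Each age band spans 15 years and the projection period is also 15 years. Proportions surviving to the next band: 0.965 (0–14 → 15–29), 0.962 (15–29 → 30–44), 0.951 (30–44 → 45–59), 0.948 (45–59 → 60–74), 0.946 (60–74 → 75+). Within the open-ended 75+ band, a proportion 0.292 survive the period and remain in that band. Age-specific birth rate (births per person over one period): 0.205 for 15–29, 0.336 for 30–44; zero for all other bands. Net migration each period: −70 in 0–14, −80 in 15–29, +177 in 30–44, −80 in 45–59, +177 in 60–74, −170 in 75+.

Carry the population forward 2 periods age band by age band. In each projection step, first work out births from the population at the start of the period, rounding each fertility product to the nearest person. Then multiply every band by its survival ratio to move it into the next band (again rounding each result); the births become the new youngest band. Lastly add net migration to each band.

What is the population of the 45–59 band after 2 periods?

Call the groups 1 to 6, youngest first.
Period 1.
Births: 1340 * 0.205 = 275 ; 720 * 0.336 = 242 → total 517
Group 2: 710 * 0.965 = 685
Group 3: 1340 * 0.962 = 1289
Group 4: 720 * 0.951 = 685
Group 5: 2260 * 0.948 = 2142
Group 6: 1330 * 0.946 + 1920 * 0.292 = 1258 + 561 = 1819
Net migration: Group 1 − 70 → 447; Group 2 − 80 → 605; Group 3 + 177 → 1466; Group 4 − 80 → 605; Group 5 + 177 → 2319; Group 6 − 170 → 1649
Giving 447 / 605 / 1466 / 605 / 2319 / 1649.
Period 2.
Births: 605 * 0.205 = 124 ; 1466 * 0.336 = 493 → total 617
Group 2: 447 * 0.965 = 431
Group 3: 605 * 0.962 = 582
Group 4: 1466 * 0.951 = 1394
Group 5: 605 * 0.948 = 574
Group 6: 2319 * 0.946 + 1649 * 0.292 = 2194 + 482 = 2676
Net migration: Group 1 − 70 → 547; Group 2 − 80 → 351; Group 3 + 177 → 759; Group 4 − 80 → 1314; Group 5 + 177 → 751; Group 6 − 170 → 2506
Giving 547 / 351 / 759 / 1314 / 751 / 2506.

1314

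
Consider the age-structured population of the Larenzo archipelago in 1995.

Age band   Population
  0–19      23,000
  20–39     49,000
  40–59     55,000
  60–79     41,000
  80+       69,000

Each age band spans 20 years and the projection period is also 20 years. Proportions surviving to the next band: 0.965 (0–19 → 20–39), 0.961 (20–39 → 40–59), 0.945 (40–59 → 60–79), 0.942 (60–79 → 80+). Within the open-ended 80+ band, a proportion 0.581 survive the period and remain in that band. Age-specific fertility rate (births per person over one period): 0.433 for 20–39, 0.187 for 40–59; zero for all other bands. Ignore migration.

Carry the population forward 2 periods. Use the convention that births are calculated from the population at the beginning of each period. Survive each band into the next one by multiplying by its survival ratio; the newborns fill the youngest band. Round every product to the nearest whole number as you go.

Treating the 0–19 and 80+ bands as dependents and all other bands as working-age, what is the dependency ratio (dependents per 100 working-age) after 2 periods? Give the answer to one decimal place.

After projecting period 1:
Births: 49000 × 0.433 = 21217, 55000 × 0.187 = 10285 — total 31502
20–39: 23000 × 0.965 = 22195
40–59: 49000 × 0.961 = 47089
60–79: 55000 × 0.945 = 51975
80+: 41000 × 0.942 + 69000 × 0.581 = 38622 + 40089 = 78711
Population now: 0–19=31502, 20–39=22195, 40–59=47089, 60–79=51975, 80+=78711
After projecting period 2:
Births: 22195 × 0.433 = 9610, 47089 × 0.187 = 8806 — total 18416
20–39: 31502 × 0.965 = 30399
40–59: 22195 × 0.961 = 21329
60–79: 47089 × 0.945 = 44499
80+: 51975 × 0.942 + 78711 × 0.581 = 48960 + 45731 = 94691
Population now: 0–19=18416, 20–39=30399, 40–59=21329, 60–79=44499, 80+=94691
Dependents (band 0–19 + band 80+) = 18416 + 94691 = 113107; working-age = 96227; ratio = 113107/96227 × 100 = 117.5

117.5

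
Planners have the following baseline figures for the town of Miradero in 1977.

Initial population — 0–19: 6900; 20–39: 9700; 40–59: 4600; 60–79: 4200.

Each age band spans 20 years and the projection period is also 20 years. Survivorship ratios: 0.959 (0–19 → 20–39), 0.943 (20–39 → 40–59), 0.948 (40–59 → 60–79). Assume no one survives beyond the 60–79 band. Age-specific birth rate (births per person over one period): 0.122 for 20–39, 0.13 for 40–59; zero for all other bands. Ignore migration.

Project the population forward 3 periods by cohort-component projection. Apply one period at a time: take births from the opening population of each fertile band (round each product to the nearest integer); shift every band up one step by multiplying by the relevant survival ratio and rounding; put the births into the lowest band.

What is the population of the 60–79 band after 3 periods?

Let group 1 be 0–19 through group 4 = 60–79.
Period 1.
Births: 9700 × 0.122 = 1183, 4600 × 0.13 = 598 → total 1781
Group 2: 6900 × 0.959 = 6617
Group 3: 9700 × 0.943 = 9147
Group 4: 4600 × 0.948 = 4361
→ [1781, 6617, 9147, 4361]
Period 2.
Births: 6617 × 0.122 = 807, 9147 × 0.13 = 1189 → total 1996
Group 2: 1781 × 0.959 = 1708
Group 3: 6617 × 0.943 = 6240
Group 4: 9147 × 0.948 = 8671
→ [1996, 1708, 6240, 8671]
Period 3.
Births: 1708 × 0.122 = 208, 6240 × 0.13 = 811 → total 1019
Group 2: 1996 × 0.959 = 1914
Group 3: 1708 × 0.943 = 1611
Group 4: 6240 × 0.948 = 5916
→ [1019, 1914, 1611, 5916]

5916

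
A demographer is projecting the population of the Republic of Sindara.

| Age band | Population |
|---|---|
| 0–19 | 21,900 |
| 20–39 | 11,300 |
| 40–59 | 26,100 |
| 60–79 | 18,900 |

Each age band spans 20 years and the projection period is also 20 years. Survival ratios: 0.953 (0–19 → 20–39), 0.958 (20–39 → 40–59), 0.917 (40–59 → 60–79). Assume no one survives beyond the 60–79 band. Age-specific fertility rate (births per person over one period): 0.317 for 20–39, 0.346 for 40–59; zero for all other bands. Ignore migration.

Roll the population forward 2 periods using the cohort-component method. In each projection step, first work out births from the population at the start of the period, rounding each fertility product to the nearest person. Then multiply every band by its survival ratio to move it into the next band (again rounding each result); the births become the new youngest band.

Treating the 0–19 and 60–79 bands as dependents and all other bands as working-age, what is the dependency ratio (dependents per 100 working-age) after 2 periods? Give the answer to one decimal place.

Numbering the bands 1..4 from youngest to oldest:
Period 1:
Births: 11300 × 0.317 = 3582  |  26100 × 0.346 = 9031 ⇒ total 12613
Band 2: 21900 × 0.953 = 20871
Band 3: 11300 × 0.958 = 10825
Band 4: 26100 × 0.917 = 23934
Giving 12613 / 20871 / 10825 / 23934.
Period 2:
Births: 20871 × 0.317 = 6616  |  10825 × 0.346 = 3745 ⇒ total 10361
Band 2: 12613 × 0.953 = 12020
Band 3: 20871 × 0.958 = 19994
Band 4: 10825 × 0.917 = 9927
Giving 10361 / 12020 / 19994 / 9927.
Dependents (band 0–19 + band 60–79) = 10361 + 9927 = 20288; working-age = 32014; ratio = 20288/32014 × 100 = 63.4

63.4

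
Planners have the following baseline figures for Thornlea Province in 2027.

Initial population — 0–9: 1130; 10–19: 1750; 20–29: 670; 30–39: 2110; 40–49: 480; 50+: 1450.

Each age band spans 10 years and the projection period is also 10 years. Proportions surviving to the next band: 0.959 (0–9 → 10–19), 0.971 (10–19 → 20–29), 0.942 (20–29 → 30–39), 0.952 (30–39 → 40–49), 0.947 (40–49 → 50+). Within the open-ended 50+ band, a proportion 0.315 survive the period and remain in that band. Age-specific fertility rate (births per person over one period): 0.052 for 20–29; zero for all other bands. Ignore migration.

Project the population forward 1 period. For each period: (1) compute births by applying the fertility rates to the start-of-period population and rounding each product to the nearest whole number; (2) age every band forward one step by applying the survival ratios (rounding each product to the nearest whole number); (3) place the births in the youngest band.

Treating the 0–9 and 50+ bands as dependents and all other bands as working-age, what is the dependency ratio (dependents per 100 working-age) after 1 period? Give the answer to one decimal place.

17.5

Period 1.
Births: 670 * 0.052 = 35
10–19: 1130 * 0.959 = 1084
20–29: 1750 * 0.971 = 1699
30–39: 670 * 0.942 = 631
40–49: 2110 * 0.952 = 2009
50+: 480 * 0.947 + 1450 * 0.315 = 455 + 457 = 912
Giving 35 / 1084 / 1699 / 631 / 2009 / 912.
Dependents (band 0–9 + band 50+) = 35 + 912 = 947; working-age = 5423; ratio = 947/5423 × 100 = 17.5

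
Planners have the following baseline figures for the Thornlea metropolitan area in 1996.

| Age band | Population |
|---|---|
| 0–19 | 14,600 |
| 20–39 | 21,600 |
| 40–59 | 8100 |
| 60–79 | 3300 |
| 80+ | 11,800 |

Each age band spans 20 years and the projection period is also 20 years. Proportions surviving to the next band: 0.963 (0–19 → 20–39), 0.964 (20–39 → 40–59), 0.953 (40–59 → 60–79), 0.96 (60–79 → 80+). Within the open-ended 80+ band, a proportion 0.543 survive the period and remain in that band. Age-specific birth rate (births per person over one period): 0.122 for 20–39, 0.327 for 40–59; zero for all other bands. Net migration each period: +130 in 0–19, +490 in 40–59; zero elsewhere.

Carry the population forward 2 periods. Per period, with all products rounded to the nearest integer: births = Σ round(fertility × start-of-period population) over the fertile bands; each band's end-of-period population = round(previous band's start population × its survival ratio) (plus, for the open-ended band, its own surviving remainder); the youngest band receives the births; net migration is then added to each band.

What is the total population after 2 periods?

(Bands numbered youngest = 1 to oldest = 5.)
Period 1.
Births: 21600 × 0.122 = 2635  |  8100 × 0.327 = 2649 ⇒ total 5284
Band 2: 14600 × 0.963 = 14060
Band 3: 21600 × 0.964 = 20822
Band 4: 8100 × 0.953 = 7719
Band 5: 3300 × 0.96 + 11800 × 0.543 = 3168 + 6407 = 9575
Net migration: Band 1 + 130 → 5414; Band 3 + 490 → 21312
→ [5414, 14060, 21312, 7719, 9575]
Period 2.
Births: 14060 × 0.122 = 1715  |  21312 × 0.327 = 6969 ⇒ total 8684
Band 2: 5414 × 0.963 = 5214
Band 3: 14060 × 0.964 = 13554
Band 4: 21312 × 0.953 = 20310
Band 5: 7719 × 0.96 + 9575 × 0.543 = 7410 + 5199 = 12609
Net migration: Band 1 + 130 → 8814; Band 3 + 490 → 14044
→ [8814, 5214, 14044, 20310, 12609]
Total after period 2: 8814 + 5214 + 14044 + 20310 + 12609 = 60991

60991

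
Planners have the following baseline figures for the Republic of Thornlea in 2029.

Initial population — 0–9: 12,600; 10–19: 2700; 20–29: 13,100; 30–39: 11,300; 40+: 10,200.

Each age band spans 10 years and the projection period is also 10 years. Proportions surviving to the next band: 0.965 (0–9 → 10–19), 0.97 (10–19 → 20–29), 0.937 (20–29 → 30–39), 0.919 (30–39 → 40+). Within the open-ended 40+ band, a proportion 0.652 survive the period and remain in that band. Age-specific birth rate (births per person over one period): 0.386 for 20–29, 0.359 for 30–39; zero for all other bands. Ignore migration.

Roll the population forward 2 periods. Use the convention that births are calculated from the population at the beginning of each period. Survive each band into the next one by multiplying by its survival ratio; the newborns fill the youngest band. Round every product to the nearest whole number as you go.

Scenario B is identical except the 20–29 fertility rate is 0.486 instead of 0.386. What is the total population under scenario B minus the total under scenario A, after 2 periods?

1526

Let group 1 be 0–9 through group 5 = 40+.
Period 1.
Births: 13100 × 0.386 = 5057 ; 11300 × 0.359 = 4057 → total 9114
Group 2: 12600 × 0.965 = 12159
Group 3: 2700 × 0.97 = 2619
Group 4: 13100 × 0.937 = 12275
Group 5: 11300 × 0.919 + 10200 × 0.652 = 10385 + 6650 = 17035
Giving 9114 / 12159 / 2619 / 12275 / 17035.
Period 2.
Births: 2619 × 0.386 = 1011 ; 12275 × 0.359 = 4407 → total 5418
Group 2: 9114 × 0.965 = 8795
Group 3: 12159 × 0.97 = 11794
Group 4: 2619 × 0.937 = 2454
Group 5: 12275 × 0.919 + 17035 × 0.652 = 11281 + 11107 = 22388
Giving 5418 / 8795 / 11794 / 2454 / 22388.
Scenario A total after 2 periods: 50849
Scenario B projection —
Period 1.
Births: 13100 × 0.486 = 6367 ; 11300 × 0.359 = 4057 → total 10424
Group 2: 12600 × 0.965 = 12159
Group 3: 2700 × 0.97 = 2619
Group 4: 13100 × 0.937 = 12275
Group 5: 11300 × 0.919 + 10200 × 0.652 = 10385 + 6650 = 17035
Giving 10424 / 12159 / 2619 / 12275 / 17035.
Period 2.
Births: 2619 × 0.486 = 1273 ; 12275 × 0.359 = 4407 → total 5680
Group 2: 10424 × 0.965 = 10059
Group 3: 12159 × 0.97 = 11794
Group 4: 2619 × 0.937 = 2454
Group 5: 12275 × 0.919 + 17035 × 0.652 = 11281 + 11107 = 22388
Giving 5680 / 10059 / 11794 / 2454 / 22388.
Scenario B total after 2 periods: 52375
Difference B − A = 52375 − 50849 = 1526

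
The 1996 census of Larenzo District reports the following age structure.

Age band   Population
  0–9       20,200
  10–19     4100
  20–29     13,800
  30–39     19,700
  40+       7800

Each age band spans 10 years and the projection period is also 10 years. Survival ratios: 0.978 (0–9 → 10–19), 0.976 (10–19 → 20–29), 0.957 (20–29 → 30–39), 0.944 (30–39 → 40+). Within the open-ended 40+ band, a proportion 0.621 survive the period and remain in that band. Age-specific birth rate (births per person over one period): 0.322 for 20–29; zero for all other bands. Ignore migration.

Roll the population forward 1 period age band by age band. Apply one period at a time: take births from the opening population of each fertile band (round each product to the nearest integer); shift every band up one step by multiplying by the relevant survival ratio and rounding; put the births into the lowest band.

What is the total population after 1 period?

Call the bands 1 to 5, youngest first.
After projecting period 1:
Births: 13800 * 0.322 = 4444
Band 2: 20200 * 0.978 = 19756
Band 3: 4100 * 0.976 = 4002
Band 4: 13800 * 0.957 = 13207
Band 5: 19700 * 0.944 + 7800 * 0.621 = 18597 + 4844 = 23441
End of period: [4444, 19756, 4002, 13207, 23441]
Total after period 1: 4444 + 19756 + 4002 + 13207 + 23441 = 64850

64850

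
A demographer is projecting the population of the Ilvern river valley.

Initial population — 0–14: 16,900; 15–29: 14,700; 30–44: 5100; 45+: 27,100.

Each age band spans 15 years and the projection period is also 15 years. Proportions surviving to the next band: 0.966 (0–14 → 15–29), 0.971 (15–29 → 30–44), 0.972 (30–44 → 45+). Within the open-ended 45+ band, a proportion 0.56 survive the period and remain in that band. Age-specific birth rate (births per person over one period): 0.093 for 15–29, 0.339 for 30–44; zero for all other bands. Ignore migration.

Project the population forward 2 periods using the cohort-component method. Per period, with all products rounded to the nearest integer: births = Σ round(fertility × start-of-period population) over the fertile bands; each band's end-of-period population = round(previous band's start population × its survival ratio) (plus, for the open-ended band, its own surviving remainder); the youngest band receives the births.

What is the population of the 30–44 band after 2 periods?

(Bands numbered youngest = 1 to oldest = 4.)
Period 1.
Births: 14700 × 0.093 = 1367  |  5100 × 0.339 = 1729 — total 3096
Band 2: 16900 × 0.966 = 16325
Band 3: 14700 × 0.971 = 14274
Band 4: 5100 × 0.972 + 27100 × 0.56 = 4957 + 15176 = 20133
Giving 3096 / 16325 / 14274 / 20133.
Period 2.
Births: 16325 × 0.093 = 1518  |  14274 × 0.339 = 4839 — total 6357
Band 2: 3096 × 0.966 = 2991
Band 3: 16325 × 0.971 = 15852
Band 4: 14274 × 0.972 + 20133 × 0.56 = 13874 + 11274 = 25148
Giving 6357 / 2991 / 15852 / 25148.

15852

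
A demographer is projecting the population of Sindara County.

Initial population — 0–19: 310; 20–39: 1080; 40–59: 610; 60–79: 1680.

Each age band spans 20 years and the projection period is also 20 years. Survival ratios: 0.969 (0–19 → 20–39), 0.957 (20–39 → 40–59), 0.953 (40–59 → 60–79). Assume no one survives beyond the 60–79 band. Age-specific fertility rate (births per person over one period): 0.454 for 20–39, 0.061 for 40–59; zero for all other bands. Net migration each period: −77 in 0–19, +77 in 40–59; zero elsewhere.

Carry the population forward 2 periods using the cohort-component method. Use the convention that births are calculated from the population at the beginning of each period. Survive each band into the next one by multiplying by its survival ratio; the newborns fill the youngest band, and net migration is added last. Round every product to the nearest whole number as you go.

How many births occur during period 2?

Call the bands 1 to 4, youngest first.
[period 1]
Births: 1080 × 0.454 = 490 ; 610 × 0.061 = 37 — total 527
Band 2: 310 × 0.969 = 300
Band 3: 1080 × 0.957 = 1034
Band 4: 610 × 0.953 = 581
Net migration: Band 1 − 77 → 450; Band 3 + 77 → 1111
Population now: 0–19=450, 20–39=300, 40–59=1111, 60–79=581
[period 2]
Births: 300 × 0.454 = 136 ; 1111 × 0.061 = 68 — total 204
Band 2: 450 × 0.969 = 436
Band 3: 300 × 0.957 = 287
Band 4: 1111 × 0.953 = 1059
Net migration: Band 1 − 77 → 127; Band 3 + 77 → 364
Population now: 0–19=127, 20–39=436, 40–59=364, 60–79=1059

204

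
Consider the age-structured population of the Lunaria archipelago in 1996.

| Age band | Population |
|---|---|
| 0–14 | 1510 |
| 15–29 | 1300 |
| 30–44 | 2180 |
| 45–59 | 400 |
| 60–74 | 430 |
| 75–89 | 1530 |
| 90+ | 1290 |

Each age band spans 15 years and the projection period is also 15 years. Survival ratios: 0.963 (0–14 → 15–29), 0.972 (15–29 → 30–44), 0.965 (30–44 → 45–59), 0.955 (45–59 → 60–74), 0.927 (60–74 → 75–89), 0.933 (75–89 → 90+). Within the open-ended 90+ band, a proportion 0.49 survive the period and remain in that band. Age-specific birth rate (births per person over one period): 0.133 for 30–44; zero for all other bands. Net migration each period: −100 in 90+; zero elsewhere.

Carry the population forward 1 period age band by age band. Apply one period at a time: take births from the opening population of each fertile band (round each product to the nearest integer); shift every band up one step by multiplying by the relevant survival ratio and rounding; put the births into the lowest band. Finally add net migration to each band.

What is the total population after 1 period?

7852

Let group 1 be 0–14 through group 7 = 90+.
Period 1.
Births: 2180 × 0.133 = 290
Group 2: 1510 × 0.963 = 1454
Group 3: 1300 × 0.972 = 1264
Group 4: 2180 × 0.965 = 2104
Group 5: 400 × 0.955 = 382
Group 6: 430 × 0.927 = 399
Group 7: 1530 × 0.933 + 1290 × 0.49 = 1427 + 632 = 2059
Net migration: Group 7 − 100 → 1959
→ [290, 1454, 1264, 2104, 382, 399, 1959]
Total after period 1: 290 + 1454 + 1264 + 2104 + 382 + 399 + 1959 = 7852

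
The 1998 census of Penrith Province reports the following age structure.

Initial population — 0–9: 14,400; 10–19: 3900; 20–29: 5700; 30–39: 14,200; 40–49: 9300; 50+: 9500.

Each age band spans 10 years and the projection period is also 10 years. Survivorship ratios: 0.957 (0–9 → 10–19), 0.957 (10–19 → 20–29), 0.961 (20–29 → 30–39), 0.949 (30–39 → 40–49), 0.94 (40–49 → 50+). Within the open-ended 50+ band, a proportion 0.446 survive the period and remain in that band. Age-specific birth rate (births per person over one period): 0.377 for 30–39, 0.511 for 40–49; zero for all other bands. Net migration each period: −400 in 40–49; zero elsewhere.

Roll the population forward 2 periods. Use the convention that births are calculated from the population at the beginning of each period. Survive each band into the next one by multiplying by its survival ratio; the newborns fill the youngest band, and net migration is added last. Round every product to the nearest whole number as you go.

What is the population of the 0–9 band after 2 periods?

(Bands numbered youngest = 1 to oldest = 6.)
Period 1:
Births: 14200 × 0.377 = 5353 ; 9300 × 0.511 = 4752 — total 10105
Band 2: 14400 × 0.957 = 13781
Band 3: 3900 × 0.957 = 3732
Band 4: 5700 × 0.961 = 5478
Band 5: 14200 × 0.949 = 13476
Band 6: 9300 × 0.94 + 9500 × 0.446 = 8742 + 4237 = 12979
Net migration: Band 5 − 400 → 13076
Population now: 0–9=10105, 10–19=13781, 20–29=3732, 30–39=5478, 40–49=13076, 50+=12979
Period 2:
Births: 5478 × 0.377 = 2065 ; 13076 × 0.511 = 6682 — total 8747
Band 2: 10105 × 0.957 = 9670
Band 3: 13781 × 0.957 = 13188
Band 4: 3732 × 0.961 = 3586
Band 5: 5478 × 0.949 = 5199
Band 6: 13076 × 0.94 + 12979 × 0.446 = 12291 + 5789 = 18080
Net migration: Band 5 − 400 → 4799
Population now: 0–9=8747, 10–19=9670, 20–29=13188, 30–39=3586, 40–49=4799, 50+=18080

8747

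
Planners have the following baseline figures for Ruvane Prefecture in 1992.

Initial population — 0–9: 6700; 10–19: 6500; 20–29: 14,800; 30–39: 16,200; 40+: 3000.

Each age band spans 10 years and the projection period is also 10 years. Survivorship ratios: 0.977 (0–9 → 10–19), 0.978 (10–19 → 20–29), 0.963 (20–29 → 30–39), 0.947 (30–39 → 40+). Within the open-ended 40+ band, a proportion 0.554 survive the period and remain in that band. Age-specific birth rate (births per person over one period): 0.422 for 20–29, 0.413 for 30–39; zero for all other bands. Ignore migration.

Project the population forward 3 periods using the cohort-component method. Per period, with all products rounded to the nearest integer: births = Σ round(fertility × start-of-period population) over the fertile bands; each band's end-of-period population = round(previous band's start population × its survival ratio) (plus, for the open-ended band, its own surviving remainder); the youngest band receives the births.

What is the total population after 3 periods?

Call the groups 1 to 5, youngest first.
— Period 1 —
Births: 14800 * 0.422 = 6246 ; 16200 * 0.413 = 6691 — total 12937
Group 2: 6700 * 0.977 = 6546
Group 3: 6500 * 0.978 = 6357
Group 4: 14800 * 0.963 = 14252
Group 5: 16200 * 0.947 + 3000 * 0.554 = 15341 + 1662 = 17003
End of period: [12937, 6546, 6357, 14252, 17003]
— Period 2 —
Births: 6357 * 0.422 = 2683 ; 14252 * 0.413 = 5886 — total 8569
Group 2: 12937 * 0.977 = 12639
Group 3: 6546 * 0.978 = 6402
Group 4: 6357 * 0.963 = 6122
Group 5: 14252 * 0.947 + 17003 * 0.554 = 13497 + 9420 = 22917
End of period: [8569, 12639, 6402, 6122, 22917]
— Period 3 —
Births: 6402 * 0.422 = 2702 ; 6122 * 0.413 = 2528 — total 5230
Group 2: 8569 * 0.977 = 8372
Group 3: 12639 * 0.978 = 12361
Group 4: 6402 * 0.963 = 6165
Group 5: 6122 * 0.947 + 22917 * 0.554 = 5798 + 12696 = 18494
End of period: [5230, 8372, 12361, 6165, 18494]
Total after period 3: 5230 + 8372 + 12361 + 6165 + 18494 = 50622

50622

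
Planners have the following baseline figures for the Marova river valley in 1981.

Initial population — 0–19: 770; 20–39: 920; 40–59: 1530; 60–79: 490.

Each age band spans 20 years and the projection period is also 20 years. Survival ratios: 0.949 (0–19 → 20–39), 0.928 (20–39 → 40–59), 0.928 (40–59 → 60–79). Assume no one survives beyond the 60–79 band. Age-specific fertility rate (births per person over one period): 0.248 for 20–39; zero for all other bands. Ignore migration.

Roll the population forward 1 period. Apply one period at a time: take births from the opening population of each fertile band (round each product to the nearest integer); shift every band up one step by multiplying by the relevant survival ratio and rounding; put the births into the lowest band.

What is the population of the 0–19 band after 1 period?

228

Period 1.
Births: 920 × 0.248 = 228
20–39: 770 × 0.949 = 731
40–59: 920 × 0.928 = 854
60–79: 1530 × 0.928 = 1420
→ [228, 731, 854, 1420]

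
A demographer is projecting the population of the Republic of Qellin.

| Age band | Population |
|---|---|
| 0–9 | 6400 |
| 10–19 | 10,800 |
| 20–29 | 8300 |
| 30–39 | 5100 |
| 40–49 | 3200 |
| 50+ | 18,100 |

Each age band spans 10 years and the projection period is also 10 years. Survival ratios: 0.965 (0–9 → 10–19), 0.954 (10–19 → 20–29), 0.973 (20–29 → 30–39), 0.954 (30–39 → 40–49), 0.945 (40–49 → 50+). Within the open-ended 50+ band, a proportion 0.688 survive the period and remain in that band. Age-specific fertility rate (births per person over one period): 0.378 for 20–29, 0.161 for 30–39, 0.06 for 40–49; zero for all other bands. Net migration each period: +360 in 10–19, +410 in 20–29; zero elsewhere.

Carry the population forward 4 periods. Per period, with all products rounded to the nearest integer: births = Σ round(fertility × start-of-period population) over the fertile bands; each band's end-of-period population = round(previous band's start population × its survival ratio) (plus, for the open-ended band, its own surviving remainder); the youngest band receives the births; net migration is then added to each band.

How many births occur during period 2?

5642

Numbering the bands 1..6 from youngest to oldest:
After projecting period 1:
Births: 8300 * 0.378 = 3137 ; 5100 * 0.161 = 821 ; 3200 * 0.06 = 192 → 4150
Band 2: 6400 * 0.965 = 6176
Band 3: 10800 * 0.954 = 10303
Band 4: 8300 * 0.973 = 8076
Band 5: 5100 * 0.954 = 4865
Band 6: 3200 * 0.945 + 18100 * 0.688 = 3024 + 12453 = 15477
Net migration: Band 2 + 360 → 6536; Band 3 + 410 → 10713
End of period: [4150, 6536, 10713, 8076, 4865, 15477]
After projecting period 2:
Births: 10713 * 0.378 = 4050 ; 8076 * 0.161 = 1300 ; 4865 * 0.06 = 292 → 5642
Band 2: 4150 * 0.965 = 4005
Band 3: 6536 * 0.954 = 6235
Band 4: 10713 * 0.973 = 10424
Band 5: 8076 * 0.954 = 7705
Band 6: 4865 * 0.945 + 15477 * 0.688 = 4597 + 10648 = 15245
Net migration: Band 2 + 360 → 4365; Band 3 + 410 → 6645
End of period: [5642, 4365, 6645, 10424, 7705, 15245]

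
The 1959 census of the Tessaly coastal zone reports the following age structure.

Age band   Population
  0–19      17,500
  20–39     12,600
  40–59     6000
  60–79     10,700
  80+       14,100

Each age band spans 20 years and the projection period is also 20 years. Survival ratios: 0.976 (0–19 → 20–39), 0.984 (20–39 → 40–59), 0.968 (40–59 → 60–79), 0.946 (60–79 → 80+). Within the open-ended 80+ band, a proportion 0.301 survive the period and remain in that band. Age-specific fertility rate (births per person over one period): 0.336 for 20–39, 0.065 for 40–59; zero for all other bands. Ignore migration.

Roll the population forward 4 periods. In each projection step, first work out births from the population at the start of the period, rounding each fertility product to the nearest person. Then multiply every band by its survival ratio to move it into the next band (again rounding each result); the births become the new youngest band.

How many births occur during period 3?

Call the groups 1 to 5, youngest first.
After projecting period 1:
Births: 12600 * 0.336 = 4234, 6000 * 0.065 = 390 — total 4624
Group 2: 17500 * 0.976 = 17080
Group 3: 12600 * 0.984 = 12398
Group 4: 6000 * 0.968 = 5808
Group 5: 10700 * 0.946 + 14100 * 0.301 = 10122 + 4244 = 14366
Population now: 0–19=4624, 20–39=17080, 40–59=12398, 60–79=5808, 80+=14366
After projecting period 2:
Births: 17080 * 0.336 = 5739, 12398 * 0.065 = 806 — total 6545
Group 2: 4624 * 0.976 = 4513
Group 3: 17080 * 0.984 = 16807
Group 4: 12398 * 0.968 = 12001
Group 5: 5808 * 0.946 + 14366 * 0.301 = 5494 + 4324 = 9818
Population now: 0–19=6545, 20–39=4513, 40–59=16807, 60–79=12001, 80+=9818
After projecting period 3:
Births: 4513 * 0.336 = 1516, 16807 * 0.065 = 1092 — total 2608
Group 2: 6545 * 0.976 = 6388
Group 3: 4513 * 0.984 = 4441
Group 4: 16807 * 0.968 = 16269
Group 5: 12001 * 0.946 + 9818 * 0.301 = 11353 + 2955 = 14308
Population now: 0–19=2608, 20–39=6388, 40–59=4441, 60–79=16269, 80+=14308

2608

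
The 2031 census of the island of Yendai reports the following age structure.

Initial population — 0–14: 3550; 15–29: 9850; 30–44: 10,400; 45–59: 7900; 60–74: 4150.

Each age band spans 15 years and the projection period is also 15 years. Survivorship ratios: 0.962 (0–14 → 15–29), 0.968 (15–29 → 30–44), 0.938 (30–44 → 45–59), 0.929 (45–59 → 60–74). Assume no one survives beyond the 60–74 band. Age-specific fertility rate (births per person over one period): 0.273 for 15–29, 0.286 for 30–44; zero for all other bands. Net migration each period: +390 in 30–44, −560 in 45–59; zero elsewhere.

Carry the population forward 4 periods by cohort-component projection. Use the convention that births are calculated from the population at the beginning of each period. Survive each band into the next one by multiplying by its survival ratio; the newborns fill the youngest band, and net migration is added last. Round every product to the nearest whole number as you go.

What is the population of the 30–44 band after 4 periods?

3902

— Period 1 —
Births: 9850 × 0.273 = 2689  |  10400 × 0.286 = 2974 → total 5663
15–29: 3550 × 0.962 = 3415
30–44: 9850 × 0.968 = 9535
45–59: 10400 × 0.938 = 9755
60–74: 7900 × 0.929 = 7339
Net migration: 30–44 + 390 → 9925; 45–59 − 560 → 9195
Giving 5663 / 3415 / 9925 / 9195 / 7339.
— Period 2 —
Births: 3415 × 0.273 = 932  |  9925 × 0.286 = 2839 → total 3771
15–29: 5663 × 0.962 = 5448
30–44: 3415 × 0.968 = 3306
45–59: 9925 × 0.938 = 9310
60–74: 9195 × 0.929 = 8542
Net migration: 30–44 + 390 → 3696; 45–59 − 560 → 8750
Giving 3771 / 5448 / 3696 / 8750 / 8542.
— Period 3 —
Births: 5448 × 0.273 = 1487  |  3696 × 0.286 = 1057 → total 2544
15–29: 3771 × 0.962 = 3628
30–44: 5448 × 0.968 = 5274
45–59: 3696 × 0.938 = 3467
60–74: 8750 × 0.929 = 8129
Net migration: 30–44 + 390 → 5664; 45–59 − 560 → 2907
Giving 2544 / 3628 / 5664 / 2907 / 8129.
— Period 4 —
Births: 3628 × 0.273 = 990  |  5664 × 0.286 = 1620 → total 2610
15–29: 2544 × 0.962 = 2447
30–44: 3628 × 0.968 = 3512
45–59: 5664 × 0.938 = 5313
60–74: 2907 × 0.929 = 2701
Net migration: 30–44 + 390 → 3902; 45–59 − 560 → 4753
Giving 2610 / 2447 / 3902 / 4753 / 2701.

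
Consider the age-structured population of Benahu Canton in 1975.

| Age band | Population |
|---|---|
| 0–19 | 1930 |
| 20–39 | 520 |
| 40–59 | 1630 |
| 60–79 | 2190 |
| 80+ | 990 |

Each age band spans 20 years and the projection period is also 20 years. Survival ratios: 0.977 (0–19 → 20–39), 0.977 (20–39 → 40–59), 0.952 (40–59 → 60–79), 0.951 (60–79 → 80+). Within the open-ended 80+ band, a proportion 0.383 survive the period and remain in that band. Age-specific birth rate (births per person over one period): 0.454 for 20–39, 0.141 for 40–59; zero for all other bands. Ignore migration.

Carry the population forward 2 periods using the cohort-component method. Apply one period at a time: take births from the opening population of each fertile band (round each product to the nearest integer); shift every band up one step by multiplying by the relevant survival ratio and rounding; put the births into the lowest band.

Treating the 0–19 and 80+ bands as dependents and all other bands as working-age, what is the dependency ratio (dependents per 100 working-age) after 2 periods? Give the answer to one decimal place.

120.3

Period 1.
Births: 520 × 0.454 = 236, 1630 × 0.141 = 230 ⇒ total 466
20–39: 1930 × 0.977 = 1886
40–59: 520 × 0.977 = 508
60–79: 1630 × 0.952 = 1552
80+: 2190 × 0.951 + 990 × 0.383 = 2083 + 379 = 2462
Population now: 0–19=466, 20–39=1886, 40–59=508, 60–79=1552, 80+=2462
Period 2.
Births: 1886 × 0.454 = 856, 508 × 0.141 = 72 ⇒ total 928
20–39: 466 × 0.977 = 455
40–59: 1886 × 0.977 = 1843
60–79: 508 × 0.952 = 484
80+: 1552 × 0.951 + 2462 × 0.383 = 1476 + 943 = 2419
Population now: 0–19=928, 20–39=455, 40–59=1843, 60–79=484, 80+=2419
Dependents (band 0–19 + band 80+) = 928 + 2419 = 3347; working-age = 2782; ratio = 3347/2782 × 100 = 120.3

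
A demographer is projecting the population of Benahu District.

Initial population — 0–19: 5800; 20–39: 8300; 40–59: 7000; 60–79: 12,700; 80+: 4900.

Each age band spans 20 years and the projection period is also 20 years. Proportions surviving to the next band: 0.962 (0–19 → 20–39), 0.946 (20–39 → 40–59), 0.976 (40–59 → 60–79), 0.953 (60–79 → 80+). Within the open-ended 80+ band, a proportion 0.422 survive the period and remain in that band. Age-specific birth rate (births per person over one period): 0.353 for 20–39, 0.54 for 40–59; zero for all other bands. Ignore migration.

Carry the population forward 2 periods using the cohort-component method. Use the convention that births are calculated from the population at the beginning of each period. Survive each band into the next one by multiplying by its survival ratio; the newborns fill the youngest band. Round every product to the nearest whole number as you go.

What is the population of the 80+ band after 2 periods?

— Period 1 —
Births: 8300 × 0.353 = 2930 ; 7000 × 0.54 = 3780 ⇒ total 6710
20–39: 5800 × 0.962 = 5580
40–59: 8300 × 0.946 = 7852
60–79: 7000 × 0.976 = 6832
80+: 12700 × 0.953 + 4900 × 0.422 = 12103 + 2068 = 14171
End of period: [6710, 5580, 7852, 6832, 14171]
— Period 2 —
Births: 5580 × 0.353 = 1970 ; 7852 × 0.54 = 4240 ⇒ total 6210
20–39: 6710 × 0.962 = 6455
40–59: 5580 × 0.946 = 5279
60–79: 7852 × 0.976 = 7664
80+: 6832 × 0.953 + 14171 × 0.422 = 6511 + 5980 = 12491
End of period: [6210, 6455, 5279, 7664, 12491]

12491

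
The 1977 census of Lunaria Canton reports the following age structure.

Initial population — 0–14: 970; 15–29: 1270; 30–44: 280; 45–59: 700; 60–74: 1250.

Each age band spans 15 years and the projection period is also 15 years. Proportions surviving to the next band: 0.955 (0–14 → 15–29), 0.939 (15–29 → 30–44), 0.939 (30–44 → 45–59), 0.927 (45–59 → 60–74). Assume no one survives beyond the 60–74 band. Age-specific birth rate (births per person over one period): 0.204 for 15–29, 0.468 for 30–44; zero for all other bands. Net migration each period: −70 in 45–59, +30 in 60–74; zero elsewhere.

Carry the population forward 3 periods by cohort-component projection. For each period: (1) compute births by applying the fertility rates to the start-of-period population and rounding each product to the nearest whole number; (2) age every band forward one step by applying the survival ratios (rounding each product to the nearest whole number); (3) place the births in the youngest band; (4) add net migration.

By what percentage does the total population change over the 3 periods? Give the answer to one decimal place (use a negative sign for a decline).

-26.3

Period 1.
Births: 1270 * 0.204 = 259, 280 * 0.468 = 131 — total 390
15–29: 970 * 0.955 = 926
30–44: 1270 * 0.939 = 1193
45–59: 280 * 0.939 = 263
60–74: 700 * 0.927 = 649
Net migration: 45–59 − 70 → 193; 60–74 + 30 → 679
Population now: 0–14=390, 15–29=926, 30–44=1193, 45–59=193, 60–74=679
Period 2.
Births: 926 * 0.204 = 189, 1193 * 0.468 = 558 — total 747
15–29: 390 * 0.955 = 372
30–44: 926 * 0.939 = 870
45–59: 1193 * 0.939 = 1120
60–74: 193 * 0.927 = 179
Net migration: 45–59 − 70 → 1050; 60–74 + 30 → 209
Population now: 0–14=747, 15–29=372, 30–44=870, 45–59=1050, 60–74=209
Period 3.
Births: 372 * 0.204 = 76, 870 * 0.468 = 407 — total 483
15–29: 747 * 0.955 = 713
30–44: 372 * 0.939 = 349
45–59: 870 * 0.939 = 817
60–74: 1050 * 0.927 = 973
Net migration: 45–59 − 70 → 747; 60–74 + 30 → 1003
Population now: 0–14=483, 15–29=713, 30–44=349, 45–59=747, 60–74=1003
Total: 4470 → 3295; change = -1175; percentage change = -26.3%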